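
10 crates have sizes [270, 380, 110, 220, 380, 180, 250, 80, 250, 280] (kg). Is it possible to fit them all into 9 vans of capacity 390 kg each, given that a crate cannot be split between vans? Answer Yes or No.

Yes

A valid assignment using 8 vans:
  van 1: 380 = 380
  van 2: 380 = 380
  van 3: 280 + 110 = 390
  van 4: 270 + 80 = 350
  van 5: 250 = 250
  van 6: 250 = 250
  van 7: 220 = 220
  van 8: 180 = 180
That uses only 8 ≤ 9, so 9 vans are enough.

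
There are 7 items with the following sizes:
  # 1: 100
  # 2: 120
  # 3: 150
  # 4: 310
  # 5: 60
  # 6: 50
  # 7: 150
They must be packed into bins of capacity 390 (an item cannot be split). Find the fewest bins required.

3

Total = 310 + 150 + 150 + 120 + 100 + 60 + 50 = 940.
Lower bound: ⌈940/390⌉ = 3 bins.
A packing using 3 bins:
  bin 1: 310 + 60 = 370
  bin 2: 150 + 150 + 50 = 350
  bin 3: 120 + 100 = 220
This matches the lower bound, so 3 is optimal.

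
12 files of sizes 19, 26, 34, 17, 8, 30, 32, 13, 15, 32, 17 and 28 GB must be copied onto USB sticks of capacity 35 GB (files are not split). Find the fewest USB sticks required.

9

Total = 34 + 32 + 32 + 30 + 28 + 26 + 19 + 17 + 17 + 15 + 13 + 8 = 271 GB.
Lower bound: ⌈271/35⌉ = 8 USB sticks.
A packing using 9 USB sticks:
  USB stick 1: 34 = 34
  USB stick 2: 32 = 32
  USB stick 3: 32 = 32
  USB stick 4: 30 = 30
  USB stick 5: 28 = 28
  USB stick 6: 26 + 8 = 34
  USB stick 7: 19 + 15 = 34
  USB stick 8: 17 + 17 = 34
  USB stick 9: 13 = 13
No arrangement into 8 USB sticks stays within capacity, so 9 is optimal.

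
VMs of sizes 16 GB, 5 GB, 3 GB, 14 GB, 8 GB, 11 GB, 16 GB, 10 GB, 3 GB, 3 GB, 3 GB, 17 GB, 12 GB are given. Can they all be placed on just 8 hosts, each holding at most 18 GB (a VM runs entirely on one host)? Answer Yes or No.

Yes

A valid assignment using 8 hosts:
  host 1: 17 = 17
  host 2: 16 = 16
  host 3: 16 = 16
  host 4: 14 + 3 = 17
  host 5: 12 + 5 = 17
  host 6: 11 + 3 + 3 = 17
  host 7: 10 + 8 = 18
  host 8: 3 = 3
Every load is within 18 GB, so 8 hosts suffice.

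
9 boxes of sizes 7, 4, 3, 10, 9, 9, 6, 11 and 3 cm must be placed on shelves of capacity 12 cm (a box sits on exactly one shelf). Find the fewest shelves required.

6

Total = 11 + 10 + 9 + 9 + 7 + 6 + 4 + 3 + 3 = 62 cm.
Lower bound: ⌈62/12⌉ = 6 shelves.
A packing using 6 shelves:
  shelf 1: 11 = 11
  shelf 2: 10 = 10
  shelf 3: 9 + 3 = 12
  shelf 4: 9 + 3 = 12
  shelf 5: 7 + 4 = 11
  shelf 6: 6 = 6
This matches the lower bound, so 6 is optimal.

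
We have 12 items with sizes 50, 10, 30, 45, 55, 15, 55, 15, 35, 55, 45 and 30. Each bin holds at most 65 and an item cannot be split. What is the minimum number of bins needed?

8

Total = 55 + 55 + 55 + 50 + 45 + 45 + 35 + 30 + 30 + 15 + 15 + 10 = 440.
Lower bound: ⌈440/65⌉ = 7 bins.
A packing using 8 bins:
  bin 1: 55 + 10 = 65
  bin 2: 55 = 55
  bin 3: 55 = 55
  bin 4: 50 + 15 = 65
  bin 5: 45 + 15 = 60
  bin 6: 45 = 45
  bin 7: 35 + 30 = 65
  bin 8: 30 = 30
No arrangement into 7 bins stays within capacity, so 8 is optimal.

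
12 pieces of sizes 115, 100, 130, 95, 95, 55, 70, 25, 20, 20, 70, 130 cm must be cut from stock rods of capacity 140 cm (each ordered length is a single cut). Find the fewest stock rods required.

Total = 130 + 130 + 115 + 100 + 95 + 95 + 70 + 70 + 55 + 25 + 20 + 20 = 925 cm.
Lower bound: ⌈925/140⌉ = 7 stock rods.
A packing using 8 stock rods:
  stock rod 1: 130 = 130
  stock rod 2: 130 = 130
  stock rod 3: 115 + 25 = 140
  stock rod 4: 100 + 20 + 20 = 140
  stock rod 5: 95 = 95
  stock rod 6: 95 = 95
  stock rod 7: 70 + 70 = 140
  stock rod 8: 55 = 55
No arrangement into 7 stock rods stays within capacity, so 8 is optimal.

8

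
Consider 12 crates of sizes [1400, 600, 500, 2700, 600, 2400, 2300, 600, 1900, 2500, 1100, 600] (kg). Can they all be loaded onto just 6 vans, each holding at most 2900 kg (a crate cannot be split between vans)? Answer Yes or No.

Total = 17200 kg; ⌈17200/2900⌉ = 6.
The bound of 6 does not rule out 6, but exhaustive search shows no assignment into 6 vans of capacity 2900 kg exists — the minimum is 7.

No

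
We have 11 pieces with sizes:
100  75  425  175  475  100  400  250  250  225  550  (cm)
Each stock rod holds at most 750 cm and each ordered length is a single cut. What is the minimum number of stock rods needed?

Total = 550 + 475 + 425 + 400 + 250 + 250 + 225 + 175 + 100 + 100 + 75 = 3025 cm.
Lower bound: ⌈3025/750⌉ = 5 stock rods.
A packing using 5 stock rods:
  stock rod 1: 550 + 175 = 725
  stock rod 2: 475 + 250 = 725
  stock rod 3: 425 + 250 + 75 = 750
  stock rod 4: 400 + 225 + 100 = 725
  stock rod 5: 100 = 100
This matches the lower bound, so 5 is optimal.

5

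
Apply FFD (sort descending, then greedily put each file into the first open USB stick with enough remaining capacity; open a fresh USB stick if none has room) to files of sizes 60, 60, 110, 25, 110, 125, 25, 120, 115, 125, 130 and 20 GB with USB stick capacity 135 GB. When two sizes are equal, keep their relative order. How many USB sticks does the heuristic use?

Sorted descending: 130, 125, 125, 120, 115, 110, 110, 60, 60, 25, 25, 20.
  130 → USB stick 1 (new)  [load 130/135]
  125 → USB stick 2 (new)  [load 125/135]
  125 → USB stick 3 (new)  [load 125/135]
  120 → USB stick 4 (new)  [load 120/135]
  115 → USB stick 5 (new)  [load 115/135]
  110 → USB stick 6 (new)  [load 110/135]
  110 → USB stick 7 (new)  [load 110/135]
  60 → USB stick 8 (new)  [load 60/135]
  60 → USB stick 8  [load 120/135]
  25 → USB stick 6  [load 135/135]
  25 → USB stick 7  [load 135/135]
  20 → USB stick 5  [load 135/135]
8 USB sticks opened.

8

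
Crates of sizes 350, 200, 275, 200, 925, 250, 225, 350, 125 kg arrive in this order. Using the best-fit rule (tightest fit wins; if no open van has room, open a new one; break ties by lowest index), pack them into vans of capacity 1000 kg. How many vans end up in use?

4

  350 → van 1 (new)  [load 350/1000]
  200 → van 1  [load 550/1000]
  275 → van 1  [load 825/1000]
  200 → van 2 (new)  [load 200/1000]
  925 → van 3 (new)  [load 925/1000]
  250 → van 2  [load 450/1000]
  225 → van 2  [load 675/1000]
  350 → van 4 (new)  [load 350/1000]
  125 → van 1  [load 950/1000]
4 vans opened.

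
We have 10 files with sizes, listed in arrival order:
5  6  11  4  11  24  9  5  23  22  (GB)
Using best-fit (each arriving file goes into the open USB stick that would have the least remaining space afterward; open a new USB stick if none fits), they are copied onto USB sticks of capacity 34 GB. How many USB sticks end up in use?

  5 → USB stick 1 (new)  [load 5/34]
  6 → USB stick 1  [load 11/34]
  11 → USB stick 1  [load 22/34]
  4 → USB stick 1  [load 26/34]
  11 → USB stick 2 (new)  [load 11/34]
  24 → USB stick 3 (new)  [load 24/34]
  9 → USB stick 3  [load 33/34]
  5 → USB stick 1  [load 31/34]
  23 → USB stick 2  [load 34/34]
  22 → USB stick 4 (new)  [load 22/34]
4 USB sticks opened.

4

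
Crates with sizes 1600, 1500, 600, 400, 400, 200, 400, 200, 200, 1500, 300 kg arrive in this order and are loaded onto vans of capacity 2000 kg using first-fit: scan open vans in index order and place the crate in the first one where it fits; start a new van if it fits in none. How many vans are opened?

  1600 → van 1 (new)  [load 1600/2000]
  1500 → van 2 (new)  [load 1500/2000]
  600 → van 3 (new)  [load 600/2000]
  400 → van 1  [load 2000/2000]
  400 → van 2  [load 1900/2000]
  200 → van 3  [load 800/2000]
  400 → van 3  [load 1200/2000]
  200 → van 3  [load 1400/2000]
  200 → van 3  [load 1600/2000]
  1500 → van 4 (new)  [load 1500/2000]
  300 → van 3  [load 1900/2000]
4 vans opened.

4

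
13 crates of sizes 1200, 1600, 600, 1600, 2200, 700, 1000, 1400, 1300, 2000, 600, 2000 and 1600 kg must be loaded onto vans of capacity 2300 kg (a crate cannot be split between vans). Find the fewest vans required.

9

Total = 2200 + 2000 + 2000 + 1600 + 1600 + 1600 + 1400 + 1300 + 1200 + 1000 + 700 + 600 + 600 = 17800 kg.
Lower bound: ⌈17800/2300⌉ = 8 vans.
Also, 9 crates each exceed 1150 kg, and no two of those can share a van, so at least 9 vans are needed.
A packing using 9 vans:
  van 1: 2200 = 2200
  van 2: 2000 = 2000
  van 3: 2000 = 2000
  van 4: 1600 + 700 = 2300
  van 5: 1600 + 600 = 2200
  van 6: 1600 + 600 = 2200
  van 7: 1400 = 1400
  van 8: 1300 + 1000 = 2300
  van 9: 1200 = 1200
This matches the lower bound, so 9 is optimal.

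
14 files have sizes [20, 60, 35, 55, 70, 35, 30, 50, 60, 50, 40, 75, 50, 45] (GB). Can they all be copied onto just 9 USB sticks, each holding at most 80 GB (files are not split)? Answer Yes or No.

No

Total = 675 GB; ⌈675/80⌉ = 9.
The bound of 9 does not rule out 9, but exhaustive search shows no assignment into 9 USB sticks of capacity 80 GB exists — the minimum is 10.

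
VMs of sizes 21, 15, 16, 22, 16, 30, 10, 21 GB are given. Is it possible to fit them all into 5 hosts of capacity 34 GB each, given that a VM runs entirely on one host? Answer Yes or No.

Total = 151 GB; ⌈151/34⌉ = 5.
The bound of 5 does not rule out 5, but exhaustive search shows no assignment into 5 hosts of capacity 34 GB exists — the minimum is 6.

No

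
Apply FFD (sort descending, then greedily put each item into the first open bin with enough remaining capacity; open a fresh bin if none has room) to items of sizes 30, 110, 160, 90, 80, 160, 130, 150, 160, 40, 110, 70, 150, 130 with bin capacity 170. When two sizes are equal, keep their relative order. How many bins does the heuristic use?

Sorted descending: 160, 160, 160, 150, 150, 130, 130, 110, 110, 90, 80, 70, 40, 30.
  160 → bin 1 (new)  [load 160/170]
  160 → bin 2 (new)  [load 160/170]
  160 → bin 3 (new)  [load 160/170]
  150 → bin 4 (new)  [load 150/170]
  150 → bin 5 (new)  [load 150/170]
  130 → bin 6 (new)  [load 130/170]
  130 → bin 7 (new)  [load 130/170]
  110 → bin 8 (new)  [load 110/170]
  110 → bin 9 (new)  [load 110/170]
  90 → bin 10 (new)  [load 90/170]
  80 → bin 10  [load 170/170]
  70 → bin 11 (new)  [load 70/170]
  40 → bin 6  [load 170/170]
  30 → bin 7  [load 160/170]
11 bins opened.

11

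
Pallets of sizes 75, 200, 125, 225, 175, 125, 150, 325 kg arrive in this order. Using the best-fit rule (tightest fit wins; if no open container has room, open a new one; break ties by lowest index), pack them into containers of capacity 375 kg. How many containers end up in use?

5

  75 → container 1 (new)  [load 75/375]
  200 → container 1  [load 275/375]
  125 → container 2 (new)  [load 125/375]
  225 → container 2  [load 350/375]
  175 → container 3 (new)  [load 175/375]
  125 → container 3  [load 300/375]
  150 → container 4 (new)  [load 150/375]
  325 → container 5 (new)  [load 325/375]
5 containers opened.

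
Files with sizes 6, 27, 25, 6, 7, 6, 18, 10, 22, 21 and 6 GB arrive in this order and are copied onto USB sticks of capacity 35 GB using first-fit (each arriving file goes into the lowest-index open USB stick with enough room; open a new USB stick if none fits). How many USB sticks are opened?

5

  6 → USB stick 1 (new)  [load 6/35]
  27 → USB stick 1  [load 33/35]
  25 → USB stick 2 (new)  [load 25/35]
  6 → USB stick 2  [load 31/35]
  7 → USB stick 3 (new)  [load 7/35]
  6 → USB stick 3  [load 13/35]
  18 → USB stick 3  [load 31/35]
  10 → USB stick 4 (new)  [load 10/35]
  22 → USB stick 4  [load 32/35]
  21 → USB stick 5 (new)  [load 21/35]
  6 → USB stick 5  [load 27/35]
5 USB sticks opened.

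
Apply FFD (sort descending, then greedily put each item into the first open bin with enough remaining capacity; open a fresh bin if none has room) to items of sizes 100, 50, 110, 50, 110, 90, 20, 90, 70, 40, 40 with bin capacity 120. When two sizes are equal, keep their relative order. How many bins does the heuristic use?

Sorted descending: 110, 110, 100, 90, 90, 70, 50, 50, 40, 40, 20.
  110 → bin 1 (new)  [load 110/120]
  110 → bin 2 (new)  [load 110/120]
  100 → bin 3 (new)  [load 100/120]
  90 → bin 4 (new)  [load 90/120]
  90 → bin 5 (new)  [load 90/120]
  70 → bin 6 (new)  [load 70/120]
  50 → bin 6  [load 120/120]
  50 → bin 7 (new)  [load 50/120]
  40 → bin 7  [load 90/120]
  40 → bin 8 (new)  [load 40/120]
  20 → bin 3  [load 120/120]
8 bins opened.

8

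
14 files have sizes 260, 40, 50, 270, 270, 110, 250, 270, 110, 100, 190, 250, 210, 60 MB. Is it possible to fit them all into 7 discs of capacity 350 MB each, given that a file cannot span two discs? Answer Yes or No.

No

Total = 2440 MB; ⌈2440/350⌉ = 7.
8 files each exceed half the capacity and cannot share a disc, forcing at least 8 discs.
At least 8 discs are required, but only 7 are allowed.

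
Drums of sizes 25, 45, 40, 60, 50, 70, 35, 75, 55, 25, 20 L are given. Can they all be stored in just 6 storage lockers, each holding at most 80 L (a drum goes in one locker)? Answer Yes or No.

No

Total = 500 L; ⌈500/80⌉ = 7.
At least 7 storage lockers are required, but only 6 are allowed.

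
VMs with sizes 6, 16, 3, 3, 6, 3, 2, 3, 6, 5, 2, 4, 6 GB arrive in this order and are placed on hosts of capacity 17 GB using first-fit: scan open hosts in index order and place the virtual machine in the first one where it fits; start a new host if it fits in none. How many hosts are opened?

4

  6 → host 1 (new)  [load 6/17]
  16 → host 2 (new)  [load 16/17]
  3 → host 1  [load 9/17]
  3 → host 1  [load 12/17]
  6 → host 3 (new)  [load 6/17]
  3 → host 1  [load 15/17]
  2 → host 1  [load 17/17]
  3 → host 3  [load 9/17]
  6 → host 3  [load 15/17]
  5 → host 4 (new)  [load 5/17]
  2 → host 3  [load 17/17]
  4 → host 4  [load 9/17]
  6 → host 4  [load 15/17]
4 hosts opened.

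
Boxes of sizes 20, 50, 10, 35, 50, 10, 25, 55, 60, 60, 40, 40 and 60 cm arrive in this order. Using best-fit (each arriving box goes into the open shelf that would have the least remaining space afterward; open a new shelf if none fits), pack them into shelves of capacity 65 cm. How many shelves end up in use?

9

  20 → shelf 1 (new)  [load 20/65]
  50 → shelf 2 (new)  [load 50/65]
  10 → shelf 2  [load 60/65]
  35 → shelf 1  [load 55/65]
  50 → shelf 3 (new)  [load 50/65]
  10 → shelf 1  [load 65/65]
  25 → shelf 4 (new)  [load 25/65]
  55 → shelf 5 (new)  [load 55/65]
  60 → shelf 6 (new)  [load 60/65]
  60 → shelf 7 (new)  [load 60/65]
  40 → shelf 4  [load 65/65]
  40 → shelf 8 (new)  [load 40/65]
  60 → shelf 9 (new)  [load 60/65]
9 shelves opened.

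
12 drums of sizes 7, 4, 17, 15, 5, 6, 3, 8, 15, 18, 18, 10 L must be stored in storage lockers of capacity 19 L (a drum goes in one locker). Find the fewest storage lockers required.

Total = 18 + 18 + 17 + 15 + 15 + 10 + 8 + 7 + 6 + 5 + 4 + 3 = 126 L.
Lower bound: ⌈126/19⌉ = 7 storage lockers.
A packing using 7 storage lockers:
  locker 1: 18 = 18
  locker 2: 18 = 18
  locker 3: 17 = 17
  locker 4: 15 + 4 = 19
  locker 5: 15 + 3 = 18
  locker 6: 10 + 8 = 18
  locker 7: 7 + 6 + 5 = 18
This matches the lower bound, so 7 is optimal.

7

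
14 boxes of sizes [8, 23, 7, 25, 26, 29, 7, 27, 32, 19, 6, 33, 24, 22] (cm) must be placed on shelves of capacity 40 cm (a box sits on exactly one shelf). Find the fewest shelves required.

10

Total = 33 + 32 + 29 + 27 + 26 + 25 + 24 + 23 + 22 + 19 + 8 + 7 + 7 + 6 = 288 cm.
Lower bound: ⌈288/40⌉ = 8 shelves.
Also, 9 boxes each exceed 20 cm, and no two of those can share a shelf, so at least 9 shelves are needed.
A packing using 10 shelves:
  shelf 1: 33 + 7 = 40
  shelf 2: 32 + 8 = 40
  shelf 3: 29 + 7 = 36
  shelf 4: 27 + 6 = 33
  shelf 5: 26 = 26
  shelf 6: 25 = 25
  shelf 7: 24 = 24
  shelf 8: 23 = 23
  shelf 9: 22 = 22
  shelf 10: 19 = 19
No arrangement into 9 shelves stays within capacity, so 10 is optimal.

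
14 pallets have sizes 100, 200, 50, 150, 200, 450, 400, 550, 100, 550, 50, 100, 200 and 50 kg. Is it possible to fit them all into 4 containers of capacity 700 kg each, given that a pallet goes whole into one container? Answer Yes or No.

Total = 3150 kg; ⌈3150/700⌉ = 5.
At least 5 containers are required, but only 4 are allowed.

No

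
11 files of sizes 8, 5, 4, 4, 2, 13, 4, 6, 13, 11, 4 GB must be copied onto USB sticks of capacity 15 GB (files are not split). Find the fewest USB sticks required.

6

Total = 13 + 13 + 11 + 8 + 6 + 5 + 4 + 4 + 4 + 4 + 2 = 74 GB.
Lower bound: ⌈74/15⌉ = 5 USB sticks.
A packing using 6 USB sticks:
  USB stick 1: 13 + 2 = 15
  USB stick 2: 13 = 13
  USB stick 3: 11 + 4 = 15
  USB stick 4: 8 + 6 = 14
  USB stick 5: 5 + 4 + 4 = 13
  USB stick 6: 4 = 4
No arrangement into 5 USB sticks stays within capacity, so 6 is optimal.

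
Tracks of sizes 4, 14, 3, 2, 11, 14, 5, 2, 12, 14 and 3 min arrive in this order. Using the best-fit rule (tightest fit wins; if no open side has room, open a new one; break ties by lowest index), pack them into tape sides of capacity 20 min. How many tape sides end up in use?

5

  4 → side 1 (new)  [load 4/20]
  14 → side 1  [load 18/20]
  3 → side 2 (new)  [load 3/20]
  2 → side 1  [load 20/20]
  11 → side 2  [load 14/20]
  14 → side 3 (new)  [load 14/20]
  5 → side 2  [load 19/20]
  2 → side 3  [load 16/20]
  12 → side 4 (new)  [load 12/20]
  14 → side 5 (new)  [load 14/20]
  3 → side 3  [load 19/20]
5 tape sides opened.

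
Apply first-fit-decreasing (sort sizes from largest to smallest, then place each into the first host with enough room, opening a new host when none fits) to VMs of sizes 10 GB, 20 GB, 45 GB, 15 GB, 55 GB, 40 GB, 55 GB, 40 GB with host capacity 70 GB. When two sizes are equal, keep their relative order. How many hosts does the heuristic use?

Sorted descending: 55, 55, 45, 40, 40, 20, 15, 10.
  55 → host 1 (new)  [load 55/70]
  55 → host 2 (new)  [load 55/70]
  45 → host 3 (new)  [load 45/70]
  40 → host 4 (new)  [load 40/70]
  40 → host 5 (new)  [load 40/70]
  20 → host 3  [load 65/70]
  15 → host 1  [load 70/70]
  10 → host 2  [load 65/70]
5 hosts opened.

5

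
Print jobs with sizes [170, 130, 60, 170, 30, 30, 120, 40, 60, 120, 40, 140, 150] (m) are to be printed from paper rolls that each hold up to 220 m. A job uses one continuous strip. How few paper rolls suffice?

Total = 170 + 170 + 150 + 140 + 130 + 120 + 120 + 60 + 60 + 40 + 40 + 30 + 30 = 1260 m.
Lower bound: ⌈1260/220⌉ = 6 paper rolls.
Also, 7 print jobs each exceed 110 m, and no two of those can share a roll, so at least 7 paper rolls are needed.
A packing using 7 paper rolls:
  roll 1: 170 + 40 = 210
  roll 2: 170 + 40 = 210
  roll 3: 150 + 60 = 210
  roll 4: 140 + 60 = 200
  roll 5: 130 + 30 + 30 = 190
  roll 6: 120 = 120
  roll 7: 120 = 120
This matches the lower bound, so 7 is optimal.

7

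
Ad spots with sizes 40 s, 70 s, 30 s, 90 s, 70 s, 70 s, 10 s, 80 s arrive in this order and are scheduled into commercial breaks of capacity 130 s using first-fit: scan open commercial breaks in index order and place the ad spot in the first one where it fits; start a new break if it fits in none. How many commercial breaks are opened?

5

  40 → break 1 (new)  [load 40/130]
  70 → break 1  [load 110/130]
  30 → break 2 (new)  [load 30/130]
  90 → break 2  [load 120/130]
  70 → break 3 (new)  [load 70/130]
  70 → break 4 (new)  [load 70/130]
  10 → break 1  [load 120/130]
  80 → break 5 (new)  [load 80/130]
5 commercial breaks opened.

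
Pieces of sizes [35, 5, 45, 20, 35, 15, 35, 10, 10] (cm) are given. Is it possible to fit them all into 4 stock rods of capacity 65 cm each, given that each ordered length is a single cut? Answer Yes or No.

A valid assignment using 4 stock rods:
  stock rod 1: 45 + 20 = 65
  stock rod 2: 35 + 15 + 10 + 5 = 65
  stock rod 3: 35 + 10 = 45
  stock rod 4: 35 = 35
Every load is within 65 cm, so 4 stock rods suffice.

Yes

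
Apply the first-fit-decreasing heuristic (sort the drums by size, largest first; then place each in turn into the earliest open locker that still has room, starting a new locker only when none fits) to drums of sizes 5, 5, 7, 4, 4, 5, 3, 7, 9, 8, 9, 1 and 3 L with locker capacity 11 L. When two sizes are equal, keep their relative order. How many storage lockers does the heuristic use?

Sorted descending: 9, 9, 8, 7, 7, 5, 5, 5, 4, 4, 3, 3, 1.
  9 → locker 1 (new)  [load 9/11]
  9 → locker 2 (new)  [load 9/11]
  8 → locker 3 (new)  [load 8/11]
  7 → locker 4 (new)  [load 7/11]
  7 → locker 5 (new)  [load 7/11]
  5 → locker 6 (new)  [load 5/11]
  5 → locker 6  [load 10/11]
  5 → locker 7 (new)  [load 5/11]
  4 → locker 4  [load 11/11]
  4 → locker 5  [load 11/11]
  3 → locker 3  [load 11/11]
  3 → locker 7  [load 8/11]
  1 → locker 1  [load 10/11]
7 storage lockers opened.

7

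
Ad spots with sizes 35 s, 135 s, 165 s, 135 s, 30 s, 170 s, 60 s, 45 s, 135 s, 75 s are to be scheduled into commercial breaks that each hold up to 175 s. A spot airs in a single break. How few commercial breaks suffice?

Total = 170 + 165 + 135 + 135 + 135 + 75 + 60 + 45 + 35 + 30 = 985 s.
Lower bound: ⌈985/175⌉ = 6 commercial breaks.
A packing using 7 commercial breaks:
  break 1: 170 = 170
  break 2: 165 = 165
  break 3: 135 + 35 = 170
  break 4: 135 + 30 = 165
  break 5: 135 = 135
  break 6: 75 + 60 = 135
  break 7: 45 = 45
No arrangement into 6 commercial breaks stays within capacity, so 7 is optimal.

7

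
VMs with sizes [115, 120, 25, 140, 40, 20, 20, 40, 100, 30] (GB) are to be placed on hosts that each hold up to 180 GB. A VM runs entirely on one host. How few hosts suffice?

Total = 140 + 120 + 115 + 100 + 40 + 40 + 30 + 25 + 20 + 20 = 650 GB.
Lower bound: ⌈650/180⌉ = 4 hosts.
A packing using 4 hosts:
  host 1: 140 + 40 = 180
  host 2: 120 + 40 + 20 = 180
  host 3: 115 + 30 + 25 = 170
  host 4: 100 + 20 = 120
This matches the lower bound, so 4 is optimal.

4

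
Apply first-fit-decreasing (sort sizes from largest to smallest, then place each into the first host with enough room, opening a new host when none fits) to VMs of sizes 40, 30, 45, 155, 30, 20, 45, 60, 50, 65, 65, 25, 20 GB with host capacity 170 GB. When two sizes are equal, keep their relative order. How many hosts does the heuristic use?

4

Sorted descending: 155, 65, 65, 60, 50, 45, 45, 40, 30, 30, 25, 20, 20.
  155 → host 1 (new)  [load 155/170]
  65 → host 2 (new)  [load 65/170]
  65 → host 2  [load 130/170]
  60 → host 3 (new)  [load 60/170]
  50 → host 3  [load 110/170]
  45 → host 3  [load 155/170]
  45 → host 4 (new)  [load 45/170]
  40 → host 2  [load 170/170]
  30 → host 4  [load 75/170]
  30 → host 4  [load 105/170]
  25 → host 4  [load 130/170]
  20 → host 4  [load 150/170]
  20 → host 4  [load 170/170]
4 hosts opened.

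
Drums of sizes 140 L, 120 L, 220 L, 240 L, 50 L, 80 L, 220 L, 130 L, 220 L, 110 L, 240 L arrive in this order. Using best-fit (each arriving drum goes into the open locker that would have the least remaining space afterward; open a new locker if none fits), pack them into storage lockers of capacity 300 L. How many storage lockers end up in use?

  140 → locker 1 (new)  [load 140/300]
  120 → locker 1  [load 260/300]
  220 → locker 2 (new)  [load 220/300]
  240 → locker 3 (new)  [load 240/300]
  50 → locker 3  [load 290/300]
  80 → locker 2  [load 300/300]
  220 → locker 4 (new)  [load 220/300]
  130 → locker 5 (new)  [load 130/300]
  220 → locker 6 (new)  [load 220/300]
  110 → locker 5  [load 240/300]
  240 → locker 7 (new)  [load 240/300]
7 storage lockers opened.

7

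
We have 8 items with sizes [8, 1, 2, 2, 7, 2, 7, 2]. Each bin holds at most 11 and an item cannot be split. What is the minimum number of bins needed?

3

Total = 8 + 7 + 7 + 2 + 2 + 2 + 2 + 1 = 31.
Lower bound: ⌈31/11⌉ = 3 bins.
A packing using 3 bins:
  bin 1: 8 + 2 + 1 = 11
  bin 2: 7 + 2 + 2 = 11
  bin 3: 7 + 2 = 9
This matches the lower bound, so 3 is optimal.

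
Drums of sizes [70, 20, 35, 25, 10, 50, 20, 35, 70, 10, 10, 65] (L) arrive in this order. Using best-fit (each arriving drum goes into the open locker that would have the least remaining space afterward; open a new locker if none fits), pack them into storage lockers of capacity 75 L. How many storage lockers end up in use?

  70 → locker 1 (new)  [load 70/75]
  20 → locker 2 (new)  [load 20/75]
  35 → locker 2  [load 55/75]
  25 → locker 3 (new)  [load 25/75]
  10 → locker 2  [load 65/75]
  50 → locker 3  [load 75/75]
  20 → locker 4 (new)  [load 20/75]
  35 → locker 4  [load 55/75]
  70 → locker 5 (new)  [load 70/75]
  10 → locker 2  [load 75/75]
  10 → locker 4  [load 65/75]
  65 → locker 6 (new)  [load 65/75]
6 storage lockers opened.

6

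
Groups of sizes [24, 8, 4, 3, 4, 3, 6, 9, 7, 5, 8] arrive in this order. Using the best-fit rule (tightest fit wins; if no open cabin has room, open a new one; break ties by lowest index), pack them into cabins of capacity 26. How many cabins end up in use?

4

  24 → cabin 1 (new)  [load 24/26]
  8 → cabin 2 (new)  [load 8/26]
  4 → cabin 2  [load 12/26]
  3 → cabin 2  [load 15/26]
  4 → cabin 2  [load 19/26]
  3 → cabin 2  [load 22/26]
  6 → cabin 3 (new)  [load 6/26]
  9 → cabin 3  [load 15/26]
  7 → cabin 3  [load 22/26]
  5 → cabin 4 (new)  [load 5/26]
  8 → cabin 4  [load 13/26]
4 cabins opened.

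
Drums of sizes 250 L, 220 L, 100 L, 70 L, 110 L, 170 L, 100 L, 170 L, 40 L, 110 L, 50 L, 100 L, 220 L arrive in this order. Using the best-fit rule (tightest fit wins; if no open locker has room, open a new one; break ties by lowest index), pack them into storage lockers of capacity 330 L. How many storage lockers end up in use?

  250 → locker 1 (new)  [load 250/330]
  220 → locker 2 (new)  [load 220/330]
  100 → locker 2  [load 320/330]
  70 → locker 1  [load 320/330]
  110 → locker 3 (new)  [load 110/330]
  170 → locker 3  [load 280/330]
  100 → locker 4 (new)  [load 100/330]
  170 → locker 4  [load 270/330]
  40 → locker 3  [load 320/330]
  110 → locker 5 (new)  [load 110/330]
  50 → locker 4  [load 320/330]
  100 → locker 5  [load 210/330]
  220 → locker 6 (new)  [load 220/330]
6 storage lockers opened.

6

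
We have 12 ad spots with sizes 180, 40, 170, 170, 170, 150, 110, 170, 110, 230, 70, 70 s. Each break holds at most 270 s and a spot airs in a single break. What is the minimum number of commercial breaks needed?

Total = 230 + 180 + 170 + 170 + 170 + 170 + 150 + 110 + 110 + 70 + 70 + 40 = 1640 s.
Lower bound: ⌈1640/270⌉ = 7 commercial breaks.
A packing using 8 commercial breaks:
  break 1: 230 + 40 = 270
  break 2: 180 + 70 = 250
  break 3: 170 + 70 = 240
  break 4: 170 = 170
  break 5: 170 = 170
  break 6: 170 = 170
  break 7: 150 + 110 = 260
  break 8: 110 = 110
No arrangement into 7 commercial breaks stays within capacity, so 8 is optimal.

8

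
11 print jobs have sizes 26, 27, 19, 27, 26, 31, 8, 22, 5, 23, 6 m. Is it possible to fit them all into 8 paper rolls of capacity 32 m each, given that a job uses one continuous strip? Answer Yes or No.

A valid assignment using 8 paper rolls:
  roll 1: 31 = 31
  roll 2: 27 + 5 = 32
  roll 3: 27 = 27
  roll 4: 26 + 6 = 32
  roll 5: 26 = 26
  roll 6: 23 + 8 = 31
  roll 7: 22 = 22
  roll 8: 19 = 19
Every load is within 32 m, so 8 paper rolls suffice.

Yes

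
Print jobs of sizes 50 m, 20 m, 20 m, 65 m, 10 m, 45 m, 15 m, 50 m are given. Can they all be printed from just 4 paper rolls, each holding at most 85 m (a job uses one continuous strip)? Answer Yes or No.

A valid assignment using 4 paper rolls:
  roll 1: 65 + 20 = 85
  roll 2: 50 + 20 + 15 = 85
  roll 3: 50 + 10 = 60
  roll 4: 45 = 45
Every load is within 85 m, so 4 paper rolls suffice.

Yes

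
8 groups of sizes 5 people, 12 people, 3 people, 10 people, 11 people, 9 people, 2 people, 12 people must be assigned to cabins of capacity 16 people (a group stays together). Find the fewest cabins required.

Total = 12 + 12 + 11 + 10 + 9 + 5 + 3 + 2 = 64 people.
Lower bound: ⌈64/16⌉ = 4 cabins.
Also, 5 groups each exceed 8 people, and no two of those can share a cabin, so at least 5 cabins are needed.
A packing using 5 cabins:
  cabin 1: 12 + 3 = 15
  cabin 2: 12 + 2 = 14
  cabin 3: 11 + 5 = 16
  cabin 4: 10 = 10
  cabin 5: 9 = 9
This matches the lower bound, so 5 is optimal.

5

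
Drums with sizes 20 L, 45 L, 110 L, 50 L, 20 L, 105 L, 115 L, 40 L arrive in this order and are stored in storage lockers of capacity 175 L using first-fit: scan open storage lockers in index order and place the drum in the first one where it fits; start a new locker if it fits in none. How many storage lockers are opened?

3

  20 → locker 1 (new)  [load 20/175]
  45 → locker 1  [load 65/175]
  110 → locker 1  [load 175/175]
  50 → locker 2 (new)  [load 50/175]
  20 → locker 2  [load 70/175]
  105 → locker 2  [load 175/175]
  115 → locker 3 (new)  [load 115/175]
  40 → locker 3  [load 155/175]
3 storage lockers opened.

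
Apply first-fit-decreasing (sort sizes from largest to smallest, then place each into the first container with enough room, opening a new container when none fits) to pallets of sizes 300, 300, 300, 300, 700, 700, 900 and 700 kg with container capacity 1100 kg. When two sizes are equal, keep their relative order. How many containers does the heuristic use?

Sorted descending: 900, 700, 700, 700, 300, 300, 300, 300.
  900 → container 1 (new)  [load 900/1100]
  700 → container 2 (new)  [load 700/1100]
  700 → container 3 (new)  [load 700/1100]
  700 → container 4 (new)  [load 700/1100]
  300 → container 2  [load 1000/1100]
  300 → container 3  [load 1000/1100]
  300 → container 4  [load 1000/1100]
  300 → container 5 (new)  [load 300/1100]
5 containers opened.

5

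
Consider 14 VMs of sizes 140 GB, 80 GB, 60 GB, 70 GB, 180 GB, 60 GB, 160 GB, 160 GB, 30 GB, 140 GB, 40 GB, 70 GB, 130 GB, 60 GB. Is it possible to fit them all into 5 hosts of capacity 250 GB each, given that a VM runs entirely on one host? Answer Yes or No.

No

Total = 1380 GB; ⌈1380/250⌉ = 6.
At least 6 hosts are required, but only 5 are allowed.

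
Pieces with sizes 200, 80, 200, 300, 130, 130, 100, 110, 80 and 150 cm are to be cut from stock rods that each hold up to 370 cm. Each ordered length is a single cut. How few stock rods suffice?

Total = 300 + 200 + 200 + 150 + 130 + 130 + 110 + 100 + 80 + 80 = 1480 cm.
Lower bound: ⌈1480/370⌉ = 4 stock rods.
A packing using 5 stock rods:
  stock rod 1: 300 = 300
  stock rod 2: 200 + 150 = 350
  stock rod 3: 200 + 130 = 330
  stock rod 4: 130 + 110 + 100 = 340
  stock rod 5: 80 + 80 = 160
No arrangement into 4 stock rods stays within capacity, so 5 is optimal.

5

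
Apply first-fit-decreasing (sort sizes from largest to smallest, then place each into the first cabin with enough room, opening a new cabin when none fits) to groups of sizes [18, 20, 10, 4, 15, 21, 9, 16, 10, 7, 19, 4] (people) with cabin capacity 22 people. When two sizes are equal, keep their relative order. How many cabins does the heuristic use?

Sorted descending: 21, 20, 19, 18, 16, 15, 10, 10, 9, 7, 4, 4.
  21 → cabin 1 (new)  [load 21/22]
  20 → cabin 2 (new)  [load 20/22]
  19 → cabin 3 (new)  [load 19/22]
  18 → cabin 4 (new)  [load 18/22]
  16 → cabin 5 (new)  [load 16/22]
  15 → cabin 6 (new)  [load 15/22]
  10 → cabin 7 (new)  [load 10/22]
  10 → cabin 7  [load 20/22]
  9 → cabin 8 (new)  [load 9/22]
  7 → cabin 6  [load 22/22]
  4 → cabin 4  [load 22/22]
  4 → cabin 5  [load 20/22]
8 cabins opened.

8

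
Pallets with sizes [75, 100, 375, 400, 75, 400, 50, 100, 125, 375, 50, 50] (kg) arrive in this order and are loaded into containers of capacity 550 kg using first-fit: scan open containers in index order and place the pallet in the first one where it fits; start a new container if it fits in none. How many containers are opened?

4

  75 → container 1 (new)  [load 75/550]
  100 → container 1  [load 175/550]
  375 → container 1  [load 550/550]
  400 → container 2 (new)  [load 400/550]
  75 → container 2  [load 475/550]
  400 → container 3 (new)  [load 400/550]
  50 → container 2  [load 525/550]
  100 → container 3  [load 500/550]
  125 → container 4 (new)  [load 125/550]
  375 → container 4  [load 500/550]
  50 → container 3  [load 550/550]
  50 → container 4  [load 550/550]
4 containers opened.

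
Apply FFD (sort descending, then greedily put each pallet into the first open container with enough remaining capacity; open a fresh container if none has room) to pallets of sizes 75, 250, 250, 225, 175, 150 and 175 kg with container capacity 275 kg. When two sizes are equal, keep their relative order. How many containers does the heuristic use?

Sorted descending: 250, 250, 225, 175, 175, 150, 75.
  250 → container 1 (new)  [load 250/275]
  250 → container 2 (new)  [load 250/275]
  225 → container 3 (new)  [load 225/275]
  175 → container 4 (new)  [load 175/275]
  175 → container 5 (new)  [load 175/275]
  150 → container 6 (new)  [load 150/275]
  75 → container 4  [load 250/275]
6 containers opened.

6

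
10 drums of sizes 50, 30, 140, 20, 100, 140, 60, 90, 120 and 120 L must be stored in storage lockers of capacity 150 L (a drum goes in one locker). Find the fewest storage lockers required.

Total = 140 + 140 + 120 + 120 + 100 + 90 + 60 + 50 + 30 + 20 = 870 L.
Lower bound: ⌈870/150⌉ = 6 storage lockers.
A packing using 6 storage lockers:
  locker 1: 140 = 140
  locker 2: 140 = 140
  locker 3: 120 + 30 = 150
  locker 4: 120 + 20 = 140
  locker 5: 100 + 50 = 150
  locker 6: 90 + 60 = 150
This matches the lower bound, so 6 is optimal.

6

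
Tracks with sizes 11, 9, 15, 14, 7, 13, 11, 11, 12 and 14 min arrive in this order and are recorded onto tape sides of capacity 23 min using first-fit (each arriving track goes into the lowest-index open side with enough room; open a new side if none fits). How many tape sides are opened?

  11 → side 1 (new)  [load 11/23]
  9 → side 1  [load 20/23]
  15 → side 2 (new)  [load 15/23]
  14 → side 3 (new)  [load 14/23]
  7 → side 2  [load 22/23]
  13 → side 4 (new)  [load 13/23]
  11 → side 5 (new)  [load 11/23]
  11 → side 5  [load 22/23]
  12 → side 6 (new)  [load 12/23]
  14 → side 7 (new)  [load 14/23]
7 tape sides opened.

7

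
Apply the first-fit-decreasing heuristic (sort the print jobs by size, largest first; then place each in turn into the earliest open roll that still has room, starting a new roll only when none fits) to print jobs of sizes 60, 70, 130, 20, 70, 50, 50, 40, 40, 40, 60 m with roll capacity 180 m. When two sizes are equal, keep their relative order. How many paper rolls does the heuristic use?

Sorted descending: 130, 70, 70, 60, 60, 50, 50, 40, 40, 40, 20.
  130 → roll 1 (new)  [load 130/180]
  70 → roll 2 (new)  [load 70/180]
  70 → roll 2  [load 140/180]
  60 → roll 3 (new)  [load 60/180]
  60 → roll 3  [load 120/180]
  50 → roll 1  [load 180/180]
  50 → roll 3  [load 170/180]
  40 → roll 2  [load 180/180]
  40 → roll 4 (new)  [load 40/180]
  40 → roll 4  [load 80/180]
  20 → roll 4  [load 100/180]
4 paper rolls opened.

4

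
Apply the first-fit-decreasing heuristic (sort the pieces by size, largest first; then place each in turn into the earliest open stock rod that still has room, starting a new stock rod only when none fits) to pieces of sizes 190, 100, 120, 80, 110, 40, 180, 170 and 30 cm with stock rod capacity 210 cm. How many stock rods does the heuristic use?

Sorted descending: 190, 180, 170, 120, 110, 100, 80, 40, 30.
  190 → stock rod 1 (new)  [load 190/210]
  180 → stock rod 2 (new)  [load 180/210]
  170 → stock rod 3 (new)  [load 170/210]
  120 → stock rod 4 (new)  [load 120/210]
  110 → stock rod 5 (new)  [load 110/210]
  100 → stock rod 5  [load 210/210]
  80 → stock rod 4  [load 200/210]
  40 → stock rod 3  [load 210/210]
  30 → stock rod 2  [load 210/210]
5 stock rods opened.

5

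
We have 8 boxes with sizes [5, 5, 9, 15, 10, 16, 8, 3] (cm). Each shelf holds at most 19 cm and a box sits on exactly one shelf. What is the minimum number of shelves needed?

4

Total = 16 + 15 + 10 + 9 + 8 + 5 + 5 + 3 = 71 cm.
Lower bound: ⌈71/19⌉ = 4 shelves.
A packing using 4 shelves:
  shelf 1: 16 + 3 = 19
  shelf 2: 15 = 15
  shelf 3: 10 + 9 = 19
  shelf 4: 8 + 5 + 5 = 18
This matches the lower bound, so 4 is optimal.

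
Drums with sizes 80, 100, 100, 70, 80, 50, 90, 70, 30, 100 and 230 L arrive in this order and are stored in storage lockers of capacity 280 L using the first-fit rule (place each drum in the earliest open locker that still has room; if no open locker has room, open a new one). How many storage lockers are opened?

4

  80 → locker 1 (new)  [load 80/280]
  100 → locker 1  [load 180/280]
  100 → locker 1  [load 280/280]
  70 → locker 2 (new)  [load 70/280]
  80 → locker 2  [load 150/280]
  50 → locker 2  [load 200/280]
  90 → locker 3 (new)  [load 90/280]
  70 → locker 2  [load 270/280]
  30 → locker 3  [load 120/280]
  100 → locker 3  [load 220/280]
  230 → locker 4 (new)  [load 230/280]
4 storage lockers opened.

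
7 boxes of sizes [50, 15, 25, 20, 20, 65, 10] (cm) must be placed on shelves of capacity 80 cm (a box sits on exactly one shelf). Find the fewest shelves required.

Total = 65 + 50 + 25 + 20 + 20 + 15 + 10 = 205 cm.
Lower bound: ⌈205/80⌉ = 3 shelves.
A packing using 3 shelves:
  shelf 1: 65 + 15 = 80
  shelf 2: 50 + 25 = 75
  shelf 3: 20 + 20 + 10 = 50
This matches the lower bound, so 3 is optimal.

3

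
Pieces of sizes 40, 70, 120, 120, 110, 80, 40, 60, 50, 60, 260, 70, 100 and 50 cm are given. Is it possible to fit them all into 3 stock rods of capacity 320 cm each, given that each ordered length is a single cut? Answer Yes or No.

No

Total = 1230 cm; ⌈1230/320⌉ = 4.
At least 4 stock rods are required, but only 3 are allowed.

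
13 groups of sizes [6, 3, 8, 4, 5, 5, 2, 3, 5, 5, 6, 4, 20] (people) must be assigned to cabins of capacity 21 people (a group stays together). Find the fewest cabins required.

Total = 20 + 8 + 6 + 6 + 5 + 5 + 5 + 5 + 4 + 4 + 3 + 3 + 2 = 76 people.
Lower bound: ⌈76/21⌉ = 4 cabins.
A packing using 4 cabins:
  cabin 1: 20 = 20
  cabin 2: 8 + 6 + 6 = 20
  cabin 3: 5 + 5 + 5 + 5 = 20
  cabin 4: 4 + 4 + 3 + 3 + 2 = 16
This matches the lower bound, so 4 is optimal.

4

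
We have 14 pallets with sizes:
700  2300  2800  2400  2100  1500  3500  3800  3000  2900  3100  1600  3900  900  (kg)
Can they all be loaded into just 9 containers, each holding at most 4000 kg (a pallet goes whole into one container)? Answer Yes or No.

Total = 34500 kg; ⌈34500/4000⌉ = 9.
10 pallets each exceed half the capacity and cannot share a container, forcing at least 10 containers.
At least 10 containers are required, but only 9 are allowed.

No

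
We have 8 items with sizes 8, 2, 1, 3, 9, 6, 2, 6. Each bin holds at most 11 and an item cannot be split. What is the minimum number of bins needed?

Total = 9 + 8 + 6 + 6 + 3 + 2 + 2 + 1 = 37.
Lower bound: ⌈37/11⌉ = 4 bins.
A packing using 4 bins:
  bin 1: 9 + 2 = 11
  bin 2: 8 + 3 = 11
  bin 3: 6 + 2 + 1 = 9
  bin 4: 6 = 6
This matches the lower bound, so 4 is optimal.

4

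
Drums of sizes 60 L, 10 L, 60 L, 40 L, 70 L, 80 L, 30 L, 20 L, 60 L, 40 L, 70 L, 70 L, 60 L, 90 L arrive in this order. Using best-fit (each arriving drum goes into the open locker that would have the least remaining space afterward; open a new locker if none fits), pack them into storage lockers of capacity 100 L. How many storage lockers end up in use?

  60 → locker 1 (new)  [load 60/100]
  10 → locker 1  [load 70/100]
  60 → locker 2 (new)  [load 60/100]
  40 → locker 2  [load 100/100]
  70 → locker 3 (new)  [load 70/100]
  80 → locker 4 (new)  [load 80/100]
  30 → locker 1  [load 100/100]
  20 → locker 4  [load 100/100]
  60 → locker 5 (new)  [load 60/100]
  40 → locker 5  [load 100/100]
  70 → locker 6 (new)  [load 70/100]
  70 → locker 7 (new)  [load 70/100]
  60 → locker 8 (new)  [load 60/100]
  90 → locker 9 (new)  [load 90/100]
9 storage lockers opened.

9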